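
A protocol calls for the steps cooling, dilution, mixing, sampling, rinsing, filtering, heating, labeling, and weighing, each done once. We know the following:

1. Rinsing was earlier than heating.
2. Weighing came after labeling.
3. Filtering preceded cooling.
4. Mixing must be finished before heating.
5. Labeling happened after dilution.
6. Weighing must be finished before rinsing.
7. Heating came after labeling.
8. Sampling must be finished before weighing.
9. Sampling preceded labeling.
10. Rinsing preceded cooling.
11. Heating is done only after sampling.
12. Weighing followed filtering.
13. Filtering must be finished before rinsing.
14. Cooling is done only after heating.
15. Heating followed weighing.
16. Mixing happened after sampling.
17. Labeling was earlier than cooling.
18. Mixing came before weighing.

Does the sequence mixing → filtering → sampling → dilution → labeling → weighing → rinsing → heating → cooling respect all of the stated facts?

no

The constraints require sampling before mixing, but in the proposed sequence mixing appears ahead of sampling. That one violation is enough.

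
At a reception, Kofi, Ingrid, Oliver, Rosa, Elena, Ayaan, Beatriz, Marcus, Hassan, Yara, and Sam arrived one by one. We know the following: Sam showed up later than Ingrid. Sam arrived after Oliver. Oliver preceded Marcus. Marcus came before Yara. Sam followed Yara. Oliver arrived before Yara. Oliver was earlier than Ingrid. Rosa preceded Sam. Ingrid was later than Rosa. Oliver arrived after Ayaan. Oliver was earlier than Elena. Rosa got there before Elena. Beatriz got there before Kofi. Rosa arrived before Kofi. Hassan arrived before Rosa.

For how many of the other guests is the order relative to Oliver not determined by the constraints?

4

Forced before Oliver: Ayaan; forced after Oliver: Elena, Ingrid, Marcus, Sam, and Yara.
That leaves Beatriz, Hassan, Kofi, and Rosa with no forced order relative to Oliver — 4.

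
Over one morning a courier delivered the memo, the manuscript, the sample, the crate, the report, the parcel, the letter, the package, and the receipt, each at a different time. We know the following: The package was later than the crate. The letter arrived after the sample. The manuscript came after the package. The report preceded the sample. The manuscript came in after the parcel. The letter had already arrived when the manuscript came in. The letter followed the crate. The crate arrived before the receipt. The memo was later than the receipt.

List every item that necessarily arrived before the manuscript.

the crate, the letter, the package, the parcel, the report, the sample

Directly stated before the manuscript: the letter, the package, and the parcel.
The crate reaches the manuscript via the crate → the package → the manuscript.
The report reaches the manuscript via the report → the sample → the letter → the manuscript.
The sample reaches the manuscript via the sample → the letter → the manuscript.
No chain forces the receipt (or any of the others) ahead of the manuscript.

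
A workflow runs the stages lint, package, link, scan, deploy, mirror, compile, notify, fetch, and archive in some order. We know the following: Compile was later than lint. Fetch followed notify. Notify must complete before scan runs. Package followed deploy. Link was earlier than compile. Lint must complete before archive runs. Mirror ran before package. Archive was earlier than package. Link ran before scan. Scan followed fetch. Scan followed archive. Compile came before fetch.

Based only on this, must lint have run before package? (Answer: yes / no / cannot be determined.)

yes

Chain the constraints: lint → archive → package. Each link is directly stated, so lint comes before package.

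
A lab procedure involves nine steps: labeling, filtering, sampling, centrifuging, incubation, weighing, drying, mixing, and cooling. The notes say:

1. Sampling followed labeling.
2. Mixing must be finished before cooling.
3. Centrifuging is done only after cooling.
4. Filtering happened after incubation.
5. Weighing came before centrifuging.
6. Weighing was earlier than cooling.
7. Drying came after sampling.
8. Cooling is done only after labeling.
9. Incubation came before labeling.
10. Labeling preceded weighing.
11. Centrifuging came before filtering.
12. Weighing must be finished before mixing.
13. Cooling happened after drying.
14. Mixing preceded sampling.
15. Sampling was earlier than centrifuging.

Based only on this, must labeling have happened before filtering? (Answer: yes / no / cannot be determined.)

Chain the constraints: labeling → weighing → centrifuging → filtering. Each link is directly stated, so labeling comes before filtering.

yes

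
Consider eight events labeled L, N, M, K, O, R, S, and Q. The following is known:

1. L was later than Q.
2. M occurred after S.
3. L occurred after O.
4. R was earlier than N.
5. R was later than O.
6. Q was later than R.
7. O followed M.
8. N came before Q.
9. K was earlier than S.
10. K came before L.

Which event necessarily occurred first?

K has a chain of constraints placing it before every other event, so K must be first.

K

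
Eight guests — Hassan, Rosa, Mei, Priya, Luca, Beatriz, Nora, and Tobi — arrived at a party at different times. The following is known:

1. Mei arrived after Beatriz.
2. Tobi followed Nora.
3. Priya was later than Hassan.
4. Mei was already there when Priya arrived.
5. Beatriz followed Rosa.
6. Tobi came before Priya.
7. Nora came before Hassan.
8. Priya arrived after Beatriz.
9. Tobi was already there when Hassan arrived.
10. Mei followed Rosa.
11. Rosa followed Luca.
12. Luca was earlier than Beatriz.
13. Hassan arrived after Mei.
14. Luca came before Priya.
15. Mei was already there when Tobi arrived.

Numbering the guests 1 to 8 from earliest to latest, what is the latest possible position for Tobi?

Tobi must come before Hassan and Priya — 2 guests forced after them.
Everything else can be placed before Tobi in some valid order, so Tobi can sit as late as position 8 − 2 = 6.

6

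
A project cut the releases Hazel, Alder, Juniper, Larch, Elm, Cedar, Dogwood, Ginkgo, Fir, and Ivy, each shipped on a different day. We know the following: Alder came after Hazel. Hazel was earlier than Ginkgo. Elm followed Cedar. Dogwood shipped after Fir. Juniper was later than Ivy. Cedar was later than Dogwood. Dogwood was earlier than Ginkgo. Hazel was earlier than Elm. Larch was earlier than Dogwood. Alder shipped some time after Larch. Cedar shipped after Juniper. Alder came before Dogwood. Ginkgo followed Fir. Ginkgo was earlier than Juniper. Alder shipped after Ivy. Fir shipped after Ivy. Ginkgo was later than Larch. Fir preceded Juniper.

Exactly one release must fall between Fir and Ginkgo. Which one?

Dogwood

Tracing the constraints gives Fir → Dogwood → Ginkgo, so Dogwood sits after Fir and before Ginkgo.
No other release is forced both after Fir and before Ginkgo.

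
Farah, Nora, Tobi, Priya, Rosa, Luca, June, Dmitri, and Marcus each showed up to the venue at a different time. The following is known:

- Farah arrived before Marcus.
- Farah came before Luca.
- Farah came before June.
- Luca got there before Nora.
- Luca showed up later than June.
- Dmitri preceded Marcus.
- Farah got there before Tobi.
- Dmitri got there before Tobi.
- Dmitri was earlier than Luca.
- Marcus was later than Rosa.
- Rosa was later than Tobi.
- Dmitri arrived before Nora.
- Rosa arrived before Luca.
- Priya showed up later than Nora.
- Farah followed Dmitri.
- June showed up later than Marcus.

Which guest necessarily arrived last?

Every other guest has a chain of constraints placing them before Priya, so Priya is last.

Priya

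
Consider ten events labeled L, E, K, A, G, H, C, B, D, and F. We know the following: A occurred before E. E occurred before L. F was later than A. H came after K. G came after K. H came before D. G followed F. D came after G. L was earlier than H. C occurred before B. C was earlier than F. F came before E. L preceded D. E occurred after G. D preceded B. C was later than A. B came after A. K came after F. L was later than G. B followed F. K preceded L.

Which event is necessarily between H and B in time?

D

Tracing the constraints gives H → D → B, so D sits after H and before B.
No other event is forced both after H and before B.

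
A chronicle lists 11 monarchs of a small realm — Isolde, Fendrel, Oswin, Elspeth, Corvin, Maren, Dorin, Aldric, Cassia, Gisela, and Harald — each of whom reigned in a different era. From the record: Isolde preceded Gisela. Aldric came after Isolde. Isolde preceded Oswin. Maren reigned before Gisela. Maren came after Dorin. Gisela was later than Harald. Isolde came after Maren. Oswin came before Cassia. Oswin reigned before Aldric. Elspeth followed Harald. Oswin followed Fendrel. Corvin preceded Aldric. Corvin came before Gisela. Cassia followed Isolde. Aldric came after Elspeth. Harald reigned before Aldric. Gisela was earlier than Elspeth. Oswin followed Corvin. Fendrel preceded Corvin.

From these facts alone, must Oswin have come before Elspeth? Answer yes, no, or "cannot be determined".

cannot be determined

No chain of stated constraints runs from Oswin to Elspeth, and none runs from Elspeth to Oswin either.
So the relative order of Oswin and Elspeth is not fixed by the given facts.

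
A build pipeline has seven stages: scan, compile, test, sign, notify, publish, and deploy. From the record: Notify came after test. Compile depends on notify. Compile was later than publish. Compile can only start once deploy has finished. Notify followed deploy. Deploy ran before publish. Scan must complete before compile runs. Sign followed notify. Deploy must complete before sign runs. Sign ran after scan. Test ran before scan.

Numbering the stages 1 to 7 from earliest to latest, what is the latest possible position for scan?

5

Scan must come before compile and sign — 2 stages forced after it.
Everything else can be placed before scan in some valid order, so scan can sit as late as position 7 − 2 = 5.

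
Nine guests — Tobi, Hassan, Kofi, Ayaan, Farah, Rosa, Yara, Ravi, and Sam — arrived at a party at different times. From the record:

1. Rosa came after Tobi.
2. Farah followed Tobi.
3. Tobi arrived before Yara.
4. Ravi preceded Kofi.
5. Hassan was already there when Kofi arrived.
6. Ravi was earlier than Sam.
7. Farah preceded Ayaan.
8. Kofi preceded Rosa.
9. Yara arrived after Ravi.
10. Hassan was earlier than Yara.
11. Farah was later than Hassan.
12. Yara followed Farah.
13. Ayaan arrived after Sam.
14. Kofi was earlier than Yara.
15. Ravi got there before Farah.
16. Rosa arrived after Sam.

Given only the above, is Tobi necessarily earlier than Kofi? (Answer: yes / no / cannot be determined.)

No chain of stated constraints runs from Tobi to Kofi, and none runs from Kofi to Tobi either.
So the relative order of Tobi and Kofi is not fixed by the given facts.

cannot be determined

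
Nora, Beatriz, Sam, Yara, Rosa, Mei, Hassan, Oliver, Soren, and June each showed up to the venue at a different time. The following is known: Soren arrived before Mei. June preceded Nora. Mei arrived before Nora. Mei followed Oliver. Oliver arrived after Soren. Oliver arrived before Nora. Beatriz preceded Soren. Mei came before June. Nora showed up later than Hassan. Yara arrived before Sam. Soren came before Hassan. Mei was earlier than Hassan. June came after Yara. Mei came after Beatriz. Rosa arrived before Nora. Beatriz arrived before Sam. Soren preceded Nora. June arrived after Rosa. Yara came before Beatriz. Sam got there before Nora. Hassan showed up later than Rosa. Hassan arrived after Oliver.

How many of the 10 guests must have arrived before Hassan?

6

Directly stated before Hassan: Mei, Oliver, Rosa, and Soren.
Beatriz reaches Hassan via Beatriz → Soren → Hassan.
Yara reaches Hassan via Yara → Beatriz → Soren → Hassan.
That's Beatriz, Mei, Oliver, Rosa, Soren, and Yara — 6 in all.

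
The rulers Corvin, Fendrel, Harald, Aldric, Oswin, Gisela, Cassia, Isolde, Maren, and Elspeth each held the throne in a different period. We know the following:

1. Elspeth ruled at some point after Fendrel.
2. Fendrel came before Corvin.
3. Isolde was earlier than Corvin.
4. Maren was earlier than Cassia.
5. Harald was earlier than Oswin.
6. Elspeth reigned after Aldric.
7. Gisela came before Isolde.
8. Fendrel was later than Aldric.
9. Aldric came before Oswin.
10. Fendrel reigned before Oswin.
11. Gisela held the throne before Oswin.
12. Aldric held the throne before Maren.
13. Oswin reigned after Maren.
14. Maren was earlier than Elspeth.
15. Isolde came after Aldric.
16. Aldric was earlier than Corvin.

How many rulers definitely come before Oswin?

5

Directly stated before Oswin: Aldric, Fendrel, Gisela, Harald, and Maren.
No chain forces Cassia (or any of the others) ahead of Oswin.
That's Aldric, Fendrel, Gisela, Harald, and Maren — 5 in all.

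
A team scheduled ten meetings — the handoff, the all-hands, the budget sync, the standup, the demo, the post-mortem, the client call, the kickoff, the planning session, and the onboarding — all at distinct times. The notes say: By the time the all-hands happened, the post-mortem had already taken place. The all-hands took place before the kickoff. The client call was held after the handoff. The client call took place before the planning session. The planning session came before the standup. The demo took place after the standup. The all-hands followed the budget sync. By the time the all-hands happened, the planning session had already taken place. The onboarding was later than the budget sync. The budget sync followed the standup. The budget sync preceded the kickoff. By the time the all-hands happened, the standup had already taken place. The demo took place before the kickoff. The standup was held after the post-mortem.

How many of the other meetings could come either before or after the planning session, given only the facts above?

Forced before the planning session: the client call and the handoff; forced after the planning session: the all-hands, the budget sync, the demo, the kickoff, the onboarding, and the standup.
That leaves the post-mortem with no forced order relative to the planning session — 1.

1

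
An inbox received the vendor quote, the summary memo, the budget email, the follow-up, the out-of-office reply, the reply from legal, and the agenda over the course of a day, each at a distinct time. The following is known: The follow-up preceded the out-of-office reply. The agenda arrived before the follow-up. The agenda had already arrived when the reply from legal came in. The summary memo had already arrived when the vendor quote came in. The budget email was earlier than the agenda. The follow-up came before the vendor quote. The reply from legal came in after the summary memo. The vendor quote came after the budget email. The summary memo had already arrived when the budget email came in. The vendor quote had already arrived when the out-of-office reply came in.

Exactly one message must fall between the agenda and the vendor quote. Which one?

the follow-up

Tracing the constraints gives the agenda → the follow-up → the vendor quote, so the follow-up sits after the agenda and before the vendor quote.
No other message is forced both after the agenda and before the vendor quote.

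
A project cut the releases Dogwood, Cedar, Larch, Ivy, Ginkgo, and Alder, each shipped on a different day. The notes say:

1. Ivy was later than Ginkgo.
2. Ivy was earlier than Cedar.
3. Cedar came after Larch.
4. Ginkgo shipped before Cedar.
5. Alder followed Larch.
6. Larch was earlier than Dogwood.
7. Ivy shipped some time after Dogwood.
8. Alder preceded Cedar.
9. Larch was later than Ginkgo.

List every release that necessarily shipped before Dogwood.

Ginkgo, Larch

Directly stated before Dogwood: Larch.
Ginkgo reaches Dogwood via Ginkgo → Larch → Dogwood.
No chain forces Alder (or any of the others) ahead of Dogwood.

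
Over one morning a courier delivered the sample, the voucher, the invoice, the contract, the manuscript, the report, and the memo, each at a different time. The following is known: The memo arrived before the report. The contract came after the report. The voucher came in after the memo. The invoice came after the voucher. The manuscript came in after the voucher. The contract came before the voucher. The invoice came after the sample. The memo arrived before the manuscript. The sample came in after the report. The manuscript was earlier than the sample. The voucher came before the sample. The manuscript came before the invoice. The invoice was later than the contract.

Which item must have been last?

Every other item has a chain of constraints placing it before the invoice, so the invoice is last.

the invoice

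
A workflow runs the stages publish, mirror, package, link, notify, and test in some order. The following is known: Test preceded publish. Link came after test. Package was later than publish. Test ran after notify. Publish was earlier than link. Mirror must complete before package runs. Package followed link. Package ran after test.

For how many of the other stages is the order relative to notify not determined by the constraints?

Forced after notify: link, package, publish, and test.
That leaves mirror with no forced order relative to notify — 1.

1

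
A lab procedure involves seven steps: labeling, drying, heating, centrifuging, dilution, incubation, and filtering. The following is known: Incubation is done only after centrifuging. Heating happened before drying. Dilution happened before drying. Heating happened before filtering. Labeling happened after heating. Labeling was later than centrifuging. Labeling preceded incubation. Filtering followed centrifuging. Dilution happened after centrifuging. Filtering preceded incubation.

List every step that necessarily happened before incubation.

Directly stated before incubation: centrifuging, filtering, and labeling.
Heating reaches incubation via heating → labeling → incubation.
No chain forces dilution (or any of the others) ahead of incubation.

centrifuging, filtering, heating, labeling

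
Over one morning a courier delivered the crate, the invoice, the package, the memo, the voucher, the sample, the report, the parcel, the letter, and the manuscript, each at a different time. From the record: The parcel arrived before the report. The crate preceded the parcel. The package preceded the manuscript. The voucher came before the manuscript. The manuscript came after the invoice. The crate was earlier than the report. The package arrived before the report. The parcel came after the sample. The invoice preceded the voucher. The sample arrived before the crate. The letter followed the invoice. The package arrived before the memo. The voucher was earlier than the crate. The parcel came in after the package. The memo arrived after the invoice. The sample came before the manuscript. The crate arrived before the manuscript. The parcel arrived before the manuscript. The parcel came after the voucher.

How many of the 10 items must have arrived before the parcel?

Directly stated before the parcel: the crate, the package, the sample, and the voucher.
The invoice reaches the parcel via the invoice → the voucher → the parcel.
No chain forces the memo (or any of the others) ahead of the parcel.
That's the crate, the invoice, the package, the sample, and the voucher — 5 in all.

5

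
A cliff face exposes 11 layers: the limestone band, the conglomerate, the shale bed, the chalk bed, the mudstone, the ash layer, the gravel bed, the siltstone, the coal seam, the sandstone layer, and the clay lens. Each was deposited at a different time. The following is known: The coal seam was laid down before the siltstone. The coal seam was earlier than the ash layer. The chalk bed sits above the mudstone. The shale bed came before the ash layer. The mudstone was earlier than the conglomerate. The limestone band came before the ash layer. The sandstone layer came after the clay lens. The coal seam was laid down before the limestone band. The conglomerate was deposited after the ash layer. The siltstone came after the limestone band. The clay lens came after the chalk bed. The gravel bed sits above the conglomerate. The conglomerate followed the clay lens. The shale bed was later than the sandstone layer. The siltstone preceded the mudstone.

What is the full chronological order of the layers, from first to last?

the coal seam, the limestone band, the siltstone, the mudstone, the chalk bed, the clay lens, the sandstone layer, the shale bed, the ash layer, the conglomerate, the gravel bed

The constraints fix every adjacent pair, so only one ordering works:
the coal seam → the limestone band → the siltstone → the mudstone → the chalk bed → the clay lens → the sandstone layer → the shale bed → the ash layer → the conglomerate → the gravel bed.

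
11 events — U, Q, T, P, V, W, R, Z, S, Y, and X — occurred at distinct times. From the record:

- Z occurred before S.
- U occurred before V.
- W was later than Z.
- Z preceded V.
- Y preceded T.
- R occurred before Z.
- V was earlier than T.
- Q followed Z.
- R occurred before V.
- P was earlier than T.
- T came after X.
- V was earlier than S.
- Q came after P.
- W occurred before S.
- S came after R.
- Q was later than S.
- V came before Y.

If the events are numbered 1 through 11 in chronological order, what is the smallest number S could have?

R, U, V, W, and Z must all come before S — 5 forced predecessors.
Nothing else is forced ahead of S, so its earliest slot is position 5 + 1 = 6.

6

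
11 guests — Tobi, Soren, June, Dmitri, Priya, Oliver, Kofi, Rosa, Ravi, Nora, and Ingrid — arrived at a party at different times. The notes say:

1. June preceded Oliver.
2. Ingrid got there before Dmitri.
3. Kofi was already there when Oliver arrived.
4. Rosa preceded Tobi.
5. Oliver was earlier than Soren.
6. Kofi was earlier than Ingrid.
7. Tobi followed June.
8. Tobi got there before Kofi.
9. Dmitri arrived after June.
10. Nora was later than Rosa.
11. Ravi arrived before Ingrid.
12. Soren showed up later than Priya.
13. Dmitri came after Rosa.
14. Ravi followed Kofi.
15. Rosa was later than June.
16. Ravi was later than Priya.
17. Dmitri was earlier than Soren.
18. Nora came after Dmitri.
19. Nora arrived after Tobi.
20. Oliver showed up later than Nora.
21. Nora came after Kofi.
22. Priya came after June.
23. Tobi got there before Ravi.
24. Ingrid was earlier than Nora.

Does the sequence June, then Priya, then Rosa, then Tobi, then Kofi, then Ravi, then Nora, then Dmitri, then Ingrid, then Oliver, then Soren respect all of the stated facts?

The constraints require Ingrid before Dmitri, but in the proposed sequence Dmitri appears ahead of Ingrid. That one violation is enough.

no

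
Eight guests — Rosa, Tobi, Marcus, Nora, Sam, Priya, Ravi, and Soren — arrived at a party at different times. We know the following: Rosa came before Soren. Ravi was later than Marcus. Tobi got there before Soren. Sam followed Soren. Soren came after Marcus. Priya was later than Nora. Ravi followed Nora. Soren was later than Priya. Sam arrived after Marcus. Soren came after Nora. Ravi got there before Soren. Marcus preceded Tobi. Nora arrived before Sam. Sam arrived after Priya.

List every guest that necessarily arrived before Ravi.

Marcus, Nora

Directly stated before Ravi: Marcus and Nora.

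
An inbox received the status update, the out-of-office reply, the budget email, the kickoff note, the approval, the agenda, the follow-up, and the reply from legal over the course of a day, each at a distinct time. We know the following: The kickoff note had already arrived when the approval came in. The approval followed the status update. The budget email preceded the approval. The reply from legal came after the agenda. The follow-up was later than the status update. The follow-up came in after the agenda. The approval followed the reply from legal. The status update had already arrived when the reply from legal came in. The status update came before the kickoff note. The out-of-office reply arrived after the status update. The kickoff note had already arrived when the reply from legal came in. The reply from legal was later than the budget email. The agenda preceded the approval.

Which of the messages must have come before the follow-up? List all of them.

Directly stated before the follow-up: the agenda and the status update.
No chain forces the reply from legal (or any of the others) ahead of the follow-up.

the agenda, the status update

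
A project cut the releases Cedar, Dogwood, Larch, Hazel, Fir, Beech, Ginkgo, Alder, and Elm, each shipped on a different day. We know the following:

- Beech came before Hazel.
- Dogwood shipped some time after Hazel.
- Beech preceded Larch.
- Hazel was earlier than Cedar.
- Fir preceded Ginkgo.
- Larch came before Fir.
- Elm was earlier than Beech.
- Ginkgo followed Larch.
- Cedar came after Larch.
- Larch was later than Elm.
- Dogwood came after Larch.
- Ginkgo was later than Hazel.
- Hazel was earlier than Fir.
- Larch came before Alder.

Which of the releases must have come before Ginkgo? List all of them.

Beech, Elm, Fir, Hazel, Larch

Directly stated before Ginkgo: Fir, Hazel, and Larch.
Beech reaches Ginkgo via Beech → Larch → Ginkgo.
Elm reaches Ginkgo via Elm → Larch → Ginkgo.
No chain forces Alder (or any of the others) ahead of Ginkgo.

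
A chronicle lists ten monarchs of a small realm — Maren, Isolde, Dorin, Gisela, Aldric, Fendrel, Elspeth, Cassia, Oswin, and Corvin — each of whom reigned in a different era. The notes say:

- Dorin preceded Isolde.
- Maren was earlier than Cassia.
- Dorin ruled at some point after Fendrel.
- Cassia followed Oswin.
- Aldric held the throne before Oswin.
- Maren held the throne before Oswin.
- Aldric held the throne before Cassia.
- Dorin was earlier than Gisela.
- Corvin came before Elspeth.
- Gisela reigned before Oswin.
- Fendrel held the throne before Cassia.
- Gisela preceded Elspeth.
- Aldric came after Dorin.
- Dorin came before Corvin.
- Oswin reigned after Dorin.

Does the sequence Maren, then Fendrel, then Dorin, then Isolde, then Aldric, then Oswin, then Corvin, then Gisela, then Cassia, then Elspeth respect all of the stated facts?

no

The constraints require Gisela before Oswin, but in the proposed sequence Oswin appears ahead of Gisela. That one violation is enough.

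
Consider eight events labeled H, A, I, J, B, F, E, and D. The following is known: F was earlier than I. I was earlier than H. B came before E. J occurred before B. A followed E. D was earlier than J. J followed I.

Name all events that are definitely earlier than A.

B, D, E, F, I, J

Directly stated before A: E.
B reaches A via B → E → A.
D reaches A via D → J → B → E → A.
F reaches A via F → I → J → B → E → A.
Likewise I and J each reach A by chaining the stated constraints.
No chain forces H ahead of A.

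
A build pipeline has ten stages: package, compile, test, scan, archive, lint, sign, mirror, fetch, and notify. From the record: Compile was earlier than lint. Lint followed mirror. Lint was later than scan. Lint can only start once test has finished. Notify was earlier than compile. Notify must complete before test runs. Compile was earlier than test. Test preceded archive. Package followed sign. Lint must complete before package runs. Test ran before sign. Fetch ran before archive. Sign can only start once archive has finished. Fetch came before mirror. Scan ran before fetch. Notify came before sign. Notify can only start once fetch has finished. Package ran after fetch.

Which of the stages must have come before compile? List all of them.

fetch, notify, scan

Directly stated before compile: notify.
Fetch reaches compile via fetch → notify → compile.
Scan reaches compile via scan → fetch → notify → compile.
No chain forces archive (or any of the others) ahead of compile.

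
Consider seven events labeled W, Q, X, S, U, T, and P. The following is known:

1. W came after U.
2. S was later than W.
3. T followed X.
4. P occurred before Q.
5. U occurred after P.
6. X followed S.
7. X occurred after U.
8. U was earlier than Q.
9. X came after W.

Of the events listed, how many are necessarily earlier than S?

3

Directly stated before S: W.
P reaches S via P → U → W → S.
U reaches S via U → W → S.
That's P, U, and W — 3 in all.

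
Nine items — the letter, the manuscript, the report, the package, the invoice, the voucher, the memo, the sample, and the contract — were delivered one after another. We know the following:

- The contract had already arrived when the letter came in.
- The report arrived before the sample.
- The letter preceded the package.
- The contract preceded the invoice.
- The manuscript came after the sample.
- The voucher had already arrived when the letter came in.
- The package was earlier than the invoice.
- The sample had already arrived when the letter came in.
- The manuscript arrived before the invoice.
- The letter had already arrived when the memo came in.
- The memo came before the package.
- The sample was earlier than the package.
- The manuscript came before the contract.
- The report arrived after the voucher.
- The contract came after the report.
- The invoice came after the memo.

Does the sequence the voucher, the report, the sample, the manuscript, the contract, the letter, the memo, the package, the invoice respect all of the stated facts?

Check each stated constraint against the proposed order — e.g. the sample is ahead of the package; the manuscript is ahead of the invoice. Every pair is in the required order; nothing is violated.

yes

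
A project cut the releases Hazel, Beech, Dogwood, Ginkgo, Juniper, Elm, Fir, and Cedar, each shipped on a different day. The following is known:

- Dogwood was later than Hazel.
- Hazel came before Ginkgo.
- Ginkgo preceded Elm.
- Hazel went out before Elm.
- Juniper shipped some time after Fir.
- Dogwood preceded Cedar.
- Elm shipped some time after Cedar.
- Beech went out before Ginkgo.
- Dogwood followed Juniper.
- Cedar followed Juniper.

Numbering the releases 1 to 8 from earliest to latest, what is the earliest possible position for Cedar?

Dogwood, Fir, Hazel, and Juniper must all come before Cedar — 4 forced predecessors.
Nothing else is forced ahead of Cedar, so its earliest slot is position 4 + 1 = 5.

5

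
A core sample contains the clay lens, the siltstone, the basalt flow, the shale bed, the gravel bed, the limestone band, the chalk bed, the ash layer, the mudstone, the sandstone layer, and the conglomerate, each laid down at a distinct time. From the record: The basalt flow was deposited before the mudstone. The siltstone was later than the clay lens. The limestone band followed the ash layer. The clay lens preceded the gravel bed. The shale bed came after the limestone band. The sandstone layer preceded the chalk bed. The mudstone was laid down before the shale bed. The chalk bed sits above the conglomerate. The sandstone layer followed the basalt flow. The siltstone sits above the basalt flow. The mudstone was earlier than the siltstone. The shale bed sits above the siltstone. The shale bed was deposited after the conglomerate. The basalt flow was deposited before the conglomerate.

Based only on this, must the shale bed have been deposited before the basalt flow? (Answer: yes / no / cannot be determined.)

Tracing the constraints gives the basalt flow → the siltstone → the shale bed, so the basalt flow must come before the shale bed.
That means the shale bed cannot be before the basalt flow.

no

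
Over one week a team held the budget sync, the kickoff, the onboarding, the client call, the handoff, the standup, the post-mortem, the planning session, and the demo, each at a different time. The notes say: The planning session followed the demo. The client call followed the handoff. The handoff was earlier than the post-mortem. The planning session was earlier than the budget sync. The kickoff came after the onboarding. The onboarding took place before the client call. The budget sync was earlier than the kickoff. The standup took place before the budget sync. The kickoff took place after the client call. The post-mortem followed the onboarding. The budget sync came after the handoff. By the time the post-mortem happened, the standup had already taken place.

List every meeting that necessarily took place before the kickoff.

the budget sync, the client call, the demo, the handoff, the onboarding, the planning session, the standup

Directly stated before the kickoff: the budget sync, the client call, and the onboarding.
The demo reaches the kickoff via the demo → the planning session → the budget sync → the kickoff.
The handoff reaches the kickoff via the handoff → the budget sync → the kickoff.
The planning session reaches the kickoff via the planning session → the budget sync → the kickoff.
Likewise the standup reaches the kickoff by chaining the stated constraints.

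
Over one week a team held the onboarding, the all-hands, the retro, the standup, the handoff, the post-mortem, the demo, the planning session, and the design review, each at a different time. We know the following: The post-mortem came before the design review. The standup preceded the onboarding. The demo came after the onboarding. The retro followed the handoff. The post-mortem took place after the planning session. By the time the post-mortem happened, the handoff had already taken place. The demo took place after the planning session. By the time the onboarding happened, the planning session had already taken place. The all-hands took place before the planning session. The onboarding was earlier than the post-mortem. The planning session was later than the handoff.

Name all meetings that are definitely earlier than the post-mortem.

Directly stated before the post-mortem: the handoff, the onboarding, and the planning session.
The all-hands reaches the post-mortem via the all-hands → the planning session → the post-mortem.
The standup reaches the post-mortem via the standup → the onboarding → the post-mortem.
No chain forces the retro (or any of the others) ahead of the post-mortem.

the all-hands, the handoff, the onboarding, the planning session, the standup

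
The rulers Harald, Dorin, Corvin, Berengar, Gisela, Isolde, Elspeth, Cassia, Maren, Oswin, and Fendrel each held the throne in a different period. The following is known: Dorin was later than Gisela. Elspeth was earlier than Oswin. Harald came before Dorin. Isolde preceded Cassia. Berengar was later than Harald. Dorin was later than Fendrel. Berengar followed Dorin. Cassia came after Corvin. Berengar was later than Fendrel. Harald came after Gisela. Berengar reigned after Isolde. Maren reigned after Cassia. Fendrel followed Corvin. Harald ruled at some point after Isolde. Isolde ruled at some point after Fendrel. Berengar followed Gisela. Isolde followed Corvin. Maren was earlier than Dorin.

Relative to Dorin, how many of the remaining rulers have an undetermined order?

2

Forced before Dorin: Cassia, Corvin, Fendrel, Gisela, Harald, Isolde, and Maren; forced after Dorin: Berengar.
That leaves Elspeth and Oswin with no forced order relative to Dorin — 2.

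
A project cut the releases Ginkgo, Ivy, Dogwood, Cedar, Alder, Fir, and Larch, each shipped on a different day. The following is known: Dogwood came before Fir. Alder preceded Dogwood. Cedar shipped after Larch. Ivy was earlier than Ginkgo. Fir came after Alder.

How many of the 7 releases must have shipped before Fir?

2

Directly stated before Fir: Alder and Dogwood.
That's Alder and Dogwood — 2 in all.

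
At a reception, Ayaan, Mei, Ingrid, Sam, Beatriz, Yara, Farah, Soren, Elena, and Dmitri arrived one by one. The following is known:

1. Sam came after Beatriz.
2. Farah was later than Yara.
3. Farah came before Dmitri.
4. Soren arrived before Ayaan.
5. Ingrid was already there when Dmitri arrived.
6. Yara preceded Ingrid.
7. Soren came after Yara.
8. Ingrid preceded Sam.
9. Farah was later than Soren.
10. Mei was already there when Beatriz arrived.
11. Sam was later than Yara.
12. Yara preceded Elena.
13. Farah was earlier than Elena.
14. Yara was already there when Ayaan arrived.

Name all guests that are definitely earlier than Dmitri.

Farah, Ingrid, Soren, Yara

Directly stated before Dmitri: Farah and Ingrid.
Soren reaches Dmitri via Soren → Farah → Dmitri.
Yara reaches Dmitri via Yara → Farah → Dmitri.
No chain forces Beatriz (or any of the others) ahead of Dmitri.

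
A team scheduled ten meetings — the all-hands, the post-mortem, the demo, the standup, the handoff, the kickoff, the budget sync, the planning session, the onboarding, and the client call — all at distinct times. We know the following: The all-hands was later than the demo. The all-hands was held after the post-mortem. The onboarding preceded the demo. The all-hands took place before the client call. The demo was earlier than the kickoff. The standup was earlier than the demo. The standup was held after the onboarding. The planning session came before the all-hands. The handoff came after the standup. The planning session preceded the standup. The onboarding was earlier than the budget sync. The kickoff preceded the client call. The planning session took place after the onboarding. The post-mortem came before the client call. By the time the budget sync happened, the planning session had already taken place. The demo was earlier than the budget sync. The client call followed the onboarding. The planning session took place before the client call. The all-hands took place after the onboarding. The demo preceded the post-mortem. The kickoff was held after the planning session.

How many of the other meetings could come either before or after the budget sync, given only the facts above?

Forced before the budget sync: the demo, the onboarding, the planning session, and the standup.
That leaves the all-hands, the client call, the handoff, the kickoff, and the post-mortem with no forced order relative to the budget sync — 5.

5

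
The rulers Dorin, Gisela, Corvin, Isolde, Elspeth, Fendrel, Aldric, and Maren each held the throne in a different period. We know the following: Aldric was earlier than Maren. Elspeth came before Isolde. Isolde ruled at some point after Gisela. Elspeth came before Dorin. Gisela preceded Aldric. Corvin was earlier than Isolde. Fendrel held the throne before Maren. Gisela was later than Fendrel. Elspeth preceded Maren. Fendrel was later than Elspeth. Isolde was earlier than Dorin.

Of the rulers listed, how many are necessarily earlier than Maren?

4

Directly stated before Maren: Aldric, Elspeth, and Fendrel.
Gisela reaches Maren via Gisela → Aldric → Maren.
No chain forces Dorin (or any of the others) ahead of Maren.
That's Aldric, Elspeth, Fendrel, and Gisela — 4 in all.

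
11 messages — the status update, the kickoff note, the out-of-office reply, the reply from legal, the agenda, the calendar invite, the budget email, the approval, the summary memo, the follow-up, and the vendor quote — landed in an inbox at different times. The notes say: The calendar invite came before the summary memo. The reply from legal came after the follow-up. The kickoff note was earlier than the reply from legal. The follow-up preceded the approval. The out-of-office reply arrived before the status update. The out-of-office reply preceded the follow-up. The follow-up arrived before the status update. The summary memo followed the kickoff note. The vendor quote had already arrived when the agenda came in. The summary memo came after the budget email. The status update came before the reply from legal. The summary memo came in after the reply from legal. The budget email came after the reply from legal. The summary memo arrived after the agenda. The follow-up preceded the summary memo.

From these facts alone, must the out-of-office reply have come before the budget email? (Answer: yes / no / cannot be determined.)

Chain the constraints: the out-of-office reply → the follow-up → the reply from legal → the budget email. Each link is directly stated, so the out-of-office reply comes before the budget email.

yes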